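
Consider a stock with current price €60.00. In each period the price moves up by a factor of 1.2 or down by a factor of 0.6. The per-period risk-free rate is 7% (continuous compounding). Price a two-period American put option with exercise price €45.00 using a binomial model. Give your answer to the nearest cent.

€2.04

Risk-neutral probability p = (e^0.07 − 0.6)/(1.2 − 0.6) = 0.4725/0.6000 = 0.7875
Terminal stock prices: S_uu = 86.4, S_ud = 43.2, S_dd = 21.6
Terminal payoffs (K − S): max(-41.4, 0) = 0, max(1.8, 0) = 1.8, max(23.4, 0) = 23.4
Node u (S = 72): continuation = e^(−0.07)·[0.7875·0.0000 + 0.2125·1.8000] = 0.3566; exercise value = 0.0000 ≤ continuation, so V_u = 0.3566
Node d (S = 36): continuation = e^(−0.07)·[0.7875·1.8000 + 0.2125·23.4000] = 5.9577; exercise value = 9.0000 > continuation, so V_d = 9.0000 (exercise)
Node 0 (S = 60): continuation = e^(−0.07)·[0.7875·0.3566 + 0.2125·9.0000] = 2.0449; exercise value = 0.0000 ≤ continuation, so V_0 = 2.0449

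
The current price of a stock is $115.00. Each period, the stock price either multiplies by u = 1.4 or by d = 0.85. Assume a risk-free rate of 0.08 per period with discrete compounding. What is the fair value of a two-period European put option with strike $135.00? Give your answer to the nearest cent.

Risk-neutral probability p = (1 + 0.08 − 0.85)/(1.4 − 0.85) = 0.2300/0.5500 = 0.4182
Terminal stock prices: S_uu = 225.4, S_ud = 136.8, S_dd = 83.09
Terminal payoffs (K − S): max(-90.4, 0) = 0, max(-1.85, 0) = 0, max(51.91, 0) = 51.91
Node u (S = 161): V_u = 1/1.08·[0.4182·0.0000 + 0.5818·0.0000] = 0.0000
Node d (S = 97.75): V_d = 1/1.08·[0.4182·0.0000 + 0.5818·51.9125] = 27.9663
Node 0 (S = 115): V_0 = 1/1.08·[0.4182·0.0000 + 0.5818·27.9663] = 15.0660

$15.07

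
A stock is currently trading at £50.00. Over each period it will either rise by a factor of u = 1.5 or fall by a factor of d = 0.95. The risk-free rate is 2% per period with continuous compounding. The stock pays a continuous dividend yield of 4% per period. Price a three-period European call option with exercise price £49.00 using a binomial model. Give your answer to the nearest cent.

£3.07

Per-period risk-free factor R = e^0.02 = 1.0202; dividend-adjusted growth = e^(0.02−0.04) = 0.9802.
Risk-neutral probability p = (0.9802 − 0.95)/(1.5 − 0.95) = 0.0302/0.5500 = 0.0549
Terminal stock prices: S_uuu = 168.8, S_uud = 106.9, S_udd = 67.69, S_ddd = 42.87
Terminal payoffs (S − K): max(119.8, 0) = 119.8, max(57.88, 0) = 57.88, max(18.69, 0) = 18.69, max(-6.131, 0) = 0
Node uu (S = 112.5): V_uu = e^(−0.02)·[0.0549·119.7500 + 0.9451·57.8750] = 60.0591
Node ud (S = 71.25): V_ud = e^(−0.02)·[0.0549·57.8750 + 0.9451·18.6875] = 20.4265
Node dd (S = 45.12): V_dd = e^(−0.02)·[0.0549·18.6875 + 0.9451·0.0000] = 1.0058
Node u (S = 75): V_u = e^(−0.02)·[0.0549·60.0591 + 0.9451·20.4265] = 22.1550
Node d (S = 47.5): V_d = e^(−0.02)·[0.0549·20.4265 + 0.9451·1.0058] = 2.0311
Node 0 (S = 50): V_0 = e^(−0.02)·[0.0549·22.1550 + 0.9451·2.0311] = 3.0739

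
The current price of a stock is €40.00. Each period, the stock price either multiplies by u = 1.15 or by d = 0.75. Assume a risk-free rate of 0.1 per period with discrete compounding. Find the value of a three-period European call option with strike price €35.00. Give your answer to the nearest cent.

Risk-neutral probability p = (1 + 0.1 − 0.75)/(1.15 − 0.75) = 0.3500/0.4000 = 0.8750
Terminal stock prices: S_uuu = 60.83, S_uud = 39.67, S_udd = 25.88, S_ddd = 16.88
Terminal payoffs (S − K): max(25.83, 0) = 25.83, max(4.675, 0) = 4.675, max(-9.125, 0) = 0, max(-18.12, 0) = 0
Node uu (S = 52.9): V_uu = 1/1.1·[0.8750·25.8350 + 0.1250·4.6750] = 21.0818
Node ud (S = 34.5): V_ud = 1/1.1·[0.8750·4.6750 + 0.1250·0.0000] = 3.7187
Node dd (S = 22.5): V_dd = 1/1.1·[0.8750·0.0000 + 0.1250·0.0000] = 0.0000
Node u (S = 46): V_u = 1/1.1·[0.8750·21.0818 + 0.1250·3.7187] = 17.1922
Node d (S = 30): V_d = 1/1.1·[0.8750·3.7187 + 0.1250·0.0000] = 2.9581
Node 0 (S = 40): V_0 = 1/1.1·[0.8750·17.1922 + 0.1250·2.9581] = 14.0118

€14.01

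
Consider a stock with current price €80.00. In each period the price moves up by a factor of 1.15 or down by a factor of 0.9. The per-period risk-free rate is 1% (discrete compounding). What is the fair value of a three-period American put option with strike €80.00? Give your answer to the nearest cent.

€6.14

Risk-neutral probability p = (1 + 0.01 − 0.9)/(1.15 − 0.9) = 0.1100/0.2500 = 0.4400
Terminal stock prices: S_uuu = 121.7, S_uud = 95.22, S_udd = 74.52, S_ddd = 58.32
Terminal payoffs (K − S): max(-41.67, 0) = 0, max(-15.22, 0) = 0, max(5.48, 0) = 5.48, max(21.68, 0) = 21.68
Node uu (S = 105.8): continuation = 1/1.01·[0.4400·0.0000 + 0.5600·0.0000] = 0.0000; exercise value = 0.0000 ≤ continuation, so V_uu = 0.0000
Node ud (S = 82.8): continuation = 1/1.01·[0.4400·0.0000 + 0.5600·5.4800] = 3.0384; exercise value = 0.0000 ≤ continuation, so V_ud = 3.0384
Node dd (S = 64.8): continuation = 1/1.01·[0.4400·5.4800 + 0.5600·21.6800] = 14.4079; exercise value = 15.2000 > continuation, so V_dd = 15.2000 (exercise)
Node u (S = 92): continuation = 1/1.01·[0.4400·0.0000 + 0.5600·3.0384] = 1.6847; exercise value = 0.0000 ≤ continuation, so V_u = 1.6847
Node d (S = 72): continuation = 1/1.01·[0.4400·3.0384 + 0.5600·15.2000] = 9.7514; exercise value = 8.0000 ≤ continuation, so V_d = 9.7514
Node 0 (S = 80): continuation = 1/1.01·[0.4400·1.6847 + 0.5600·9.7514] = 6.1406; exercise value = 0.0000 ≤ continuation, so V_0 = 6.1406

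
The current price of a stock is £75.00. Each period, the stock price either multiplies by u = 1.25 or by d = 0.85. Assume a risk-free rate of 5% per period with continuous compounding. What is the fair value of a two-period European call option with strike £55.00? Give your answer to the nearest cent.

Risk-neutral probability p = (e^0.05 − 0.85)/(1.25 − 0.85) = 0.2013/0.4000 = 0.5032
Terminal stock prices: S_uu = 117.2, S_ud = 79.69, S_dd = 54.19
Terminal payoffs (S − K): max(62.19, 0) = 62.19, max(24.69, 0) = 24.69, max(-0.8125, 0) = 0
Node u (S = 93.75): V_u = e^(−0.05)·[0.5032·62.1875 + 0.4968·24.6875] = 41.4324
Node d (S = 63.75): V_d = e^(−0.05)·[0.5032·24.6875 + 0.4968·0.0000] = 11.8164
Node 0 (S = 75): V_0 = e^(−0.05)·[0.5032·41.4324 + 0.4968·11.8164] = 25.4154

£25.42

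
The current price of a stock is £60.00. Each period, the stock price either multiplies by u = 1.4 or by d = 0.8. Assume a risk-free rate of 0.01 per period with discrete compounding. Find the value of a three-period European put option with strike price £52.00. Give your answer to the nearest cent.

Risk-neutral probability p = (1 + 0.01 − 0.8)/(1.4 − 0.8) = 0.2100/0.6000 = 0.3500
Terminal stock prices: S_uuu = 164.6, S_uud = 94.08, S_udd = 53.76, S_ddd = 30.72
Terminal payoffs (K − S): max(-112.6, 0) = 0, max(-42.08, 0) = 0, max(-1.76, 0) = 0, max(21.28, 0) = 21.28
Node uu (S = 117.6): V_uu = 1/1.01·[0.3500·0.0000 + 0.6500·0.0000] = 0.0000
Node ud (S = 67.2): V_ud = 1/1.01·[0.3500·0.0000 + 0.6500·0.0000] = 0.0000
Node dd (S = 38.4): V_dd = 1/1.01·[0.3500·0.0000 + 0.6500·21.2800] = 13.6950
Node u (S = 84): V_u = 1/1.01·[0.3500·0.0000 + 0.6500·0.0000] = 0.0000
Node d (S = 48): V_d = 1/1.01·[0.3500·0.0000 + 0.6500·13.6950] = 8.8136
Node 0 (S = 60): V_0 = 1/1.01·[0.3500·0.0000 + 0.6500·8.8136] = 5.6721

£5.67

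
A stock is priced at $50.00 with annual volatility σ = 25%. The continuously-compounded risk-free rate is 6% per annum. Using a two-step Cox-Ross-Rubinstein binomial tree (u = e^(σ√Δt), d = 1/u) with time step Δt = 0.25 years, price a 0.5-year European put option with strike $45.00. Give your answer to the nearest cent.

CRR parameters: u = e^(σ√Δt) = e^(0.25·√0.25) = 1.1331, d = 1/u = 0.8825
Per-period rate: rΔt = 0.06·0.25 = 0.015, so R = e^0.015 = 1.0151
Risk-neutral probability p = (e^0.015 − 0.8825)/(1.1331 − 0.8825) = 0.1326/0.2507 = 0.5291
Terminal stock prices: S_uu = 64.2, S_ud = 50, S_dd = 38.94
Terminal payoffs (K − S): max(-19.2, 0) = 0, max(-5, 0) = 0, max(6.06, 0) = 6.06
Node u (S = 56.66): V_u = e^(−0.015)·[0.5291·0.0000 + 0.4709·0.0000] = 0.0000
Node d (S = 44.12): V_d = e^(−0.015)·[0.5291·0.0000 + 0.4709·6.0600] = 2.8112
Node 0 (S = 50): V_0 = e^(−0.015)·[0.5291·0.0000 + 0.4709·2.8112] = 1.3041

$1.30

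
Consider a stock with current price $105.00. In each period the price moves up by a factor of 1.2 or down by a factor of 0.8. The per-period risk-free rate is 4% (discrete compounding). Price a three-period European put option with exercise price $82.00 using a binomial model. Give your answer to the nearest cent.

Risk-neutral probability p = (1 + 0.04 − 0.8)/(1.2 − 0.8) = 0.2400/0.4000 = 0.6000
Terminal stock prices: S_uuu = 181.4, S_uud = 121, S_udd = 80.64, S_ddd = 53.76
Terminal payoffs (K − S): max(-99.44, 0) = 0, max(-38.96, 0) = 0, max(1.36, 0) = 1.36, max(28.24, 0) = 28.24
Node uu (S = 151.2): V_uu = 1/1.04·[0.6000·0.0000 + 0.4000·0.0000] = 0.0000
Node ud (S = 100.8): V_ud = 1/1.04·[0.6000·0.0000 + 0.4000·1.3600] = 0.5231
Node dd (S = 67.2): V_dd = 1/1.04·[0.6000·1.3600 + 0.4000·28.2400] = 11.6462
Node u (S = 126): V_u = 1/1.04·[0.6000·0.0000 + 0.4000·0.5231] = 0.2012
Node d (S = 84): V_d = 1/1.04·[0.6000·0.5231 + 0.4000·11.6462] = 4.7811
Node 0 (S = 105): V_0 = 1/1.04·[0.6000·0.2012 + 0.4000·4.7811] = 1.9549

$1.95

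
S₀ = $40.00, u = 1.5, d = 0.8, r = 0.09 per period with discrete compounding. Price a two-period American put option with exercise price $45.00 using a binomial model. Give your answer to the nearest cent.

$6.99

Risk-neutral probability p = (1 + 0.09 − 0.8)/(1.5 − 0.8) = 0.2900/0.7000 = 0.4143
Terminal stock prices: S_uu = 90, S_ud = 48, S_dd = 25.6
Terminal payoffs (K − S): max(-45, 0) = 0, max(-3, 0) = 0, max(19.4, 0) = 19.4
Node u (S = 60): continuation = 1/1.09·[0.4143·0.0000 + 0.5857·0.0000] = 0.0000; exercise value = 0.0000 ≤ continuation, so V_u = 0.0000
Node d (S = 32): continuation = 1/1.09·[0.4143·0.0000 + 0.5857·19.4000] = 10.4246; exercise value = 13.0000 > continuation, so V_d = 13.0000 (exercise)
Node 0 (S = 40): continuation = 1/1.09·[0.4143·0.0000 + 0.5857·13.0000] = 6.9856; exercise value = 5.0000 ≤ continuation, so V_0 = 6.9856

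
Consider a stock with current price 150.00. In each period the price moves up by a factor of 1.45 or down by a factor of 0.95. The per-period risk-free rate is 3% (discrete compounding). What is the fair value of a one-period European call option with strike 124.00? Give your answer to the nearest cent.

Risk-neutral probability p = (1 + 0.03 − 0.95)/(1.45 − 0.95) = 0.0800/0.5000 = 0.1600
Terminal stock prices: S_u = 217.5, S_d = 142.5
Terminal payoffs (S − K): max(93.5, 0) = 93.5, max(18.5, 0) = 18.5
Node 0 (S = 150): V_0 = 1/1.03·[0.1600·93.5000 + 0.8400·18.5000] = 29.6117

29.61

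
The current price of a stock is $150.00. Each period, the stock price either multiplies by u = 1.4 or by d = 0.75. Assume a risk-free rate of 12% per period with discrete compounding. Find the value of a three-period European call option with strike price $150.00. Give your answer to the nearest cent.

Risk-neutral probability p = (1 + 0.12 − 0.75)/(1.4 − 0.75) = 0.3700/0.6500 = 0.5692
Terminal stock prices: S_uuu = 411.6, S_uud = 220.5, S_udd = 118.1, S_ddd = 63.28
Terminal payoffs (S − K): max(261.6, 0) = 261.6, max(70.5, 0) = 70.5, max(-31.88, 0) = 0, max(-86.72, 0) = 0
Node uu (S = 294): V_uu = 1/1.12·[0.5692·261.6000 + 0.4308·70.5000] = 160.0714
Node ud (S = 157.5): V_ud = 1/1.12·[0.5692·70.5000 + 0.4308·0.0000] = 35.8310
Node dd (S = 84.38): V_dd = 1/1.12·[0.5692·0.0000 + 0.4308·0.0000] = 0.0000
Node u (S = 210): V_u = 1/1.12·[0.5692·160.0714 + 0.4308·35.8310] = 95.1362
Node d (S = 112.5): V_d = 1/1.12·[0.5692·35.8310 + 0.4308·0.0000] = 18.2108
Node 0 (S = 150): V_0 = 1/1.12·[0.5692·95.1362 + 0.4308·18.2108] = 55.3563

$55.36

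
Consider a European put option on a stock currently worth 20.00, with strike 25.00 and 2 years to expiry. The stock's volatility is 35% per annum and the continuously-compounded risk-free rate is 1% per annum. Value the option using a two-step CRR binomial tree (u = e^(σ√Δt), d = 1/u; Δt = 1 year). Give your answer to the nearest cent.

CRR parameters: u = e^(σ√Δt) = e^(0.35·√1) = 1.4191, d = 1/u = 0.7047
Per-period rate: rΔt = 0.01·1 = 0.01, so R = e^0.01 = 1.0101
Risk-neutral probability p = (e^0.01 − 0.7047)/(1.4191 − 0.7047) = 0.3054/0.7144 = 0.4275
Terminal stock prices: S_uu = 40.28, S_ud = 20, S_dd = 9.932
Terminal payoffs (K − S): max(-15.28, 0) = 0, max(5, 0) = 5, max(15.07, 0) = 15.07
Node u (S = 28.38): V_u = e^(−0.01)·[0.4275·0.0000 + 0.5725·5.0000] = 2.8343
Node d (S = 14.09): V_d = e^(−0.01)·[0.4275·5.0000 + 0.5725·15.0683] = 10.6575
Node 0 (S = 20): V_0 = e^(−0.01)·[0.4275·2.8343 + 0.5725·10.6575] = 7.2407

7.24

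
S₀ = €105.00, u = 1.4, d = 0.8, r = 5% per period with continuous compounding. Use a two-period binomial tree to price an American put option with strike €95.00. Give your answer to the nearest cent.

Risk-neutral probability p = (e^0.05 − 0.8)/(1.4 − 0.8) = 0.2513/0.6000 = 0.4188
Terminal stock prices: S_uu = 205.8, S_ud = 117.6, S_dd = 67.2
Terminal payoffs (K − S): max(-110.8, 0) = 0, max(-22.6, 0) = 0, max(27.8, 0) = 27.8
Node u (S = 147): continuation = e^(−0.05)·[0.4188·0.0000 + 0.5812·0.0000] = 0.0000; exercise value = 0.0000 ≤ continuation, so V_u = 0.0000
Node d (S = 84): continuation = e^(−0.05)·[0.4188·0.0000 + 0.5812·27.8000] = 15.3697; exercise value = 11.0000 ≤ continuation, so V_d = 15.3697
Node 0 (S = 105): continuation = e^(−0.05)·[0.4188·0.0000 + 0.5812·15.3697] = 8.4975; exercise value = 0.0000 ≤ continuation, so V_0 = 8.4975

€8.50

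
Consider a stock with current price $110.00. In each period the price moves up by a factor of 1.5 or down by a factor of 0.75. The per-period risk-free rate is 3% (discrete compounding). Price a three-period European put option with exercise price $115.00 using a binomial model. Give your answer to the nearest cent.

Risk-neutral probability p = (1 + 0.03 − 0.75)/(1.5 − 0.75) = 0.2800/0.7500 = 0.3733
Terminal stock prices: S_uuu = 371.2, S_uud = 185.6, S_udd = 92.81, S_ddd = 46.41
Terminal payoffs (K − S): max(-256.2, 0) = 0, max(-70.62, 0) = 0, max(22.19, 0) = 22.19, max(68.59, 0) = 68.59
Node uu (S = 247.5): V_uu = 1/1.03·[0.3733·0.0000 + 0.6267·0.0000] = 0.0000
Node ud (S = 123.8): V_ud = 1/1.03·[0.3733·0.0000 + 0.6267·22.1875] = 13.4992
Node dd (S = 61.88): V_dd = 1/1.03·[0.3733·22.1875 + 0.6267·68.5938] = 49.7755
Node u (S = 165): V_u = 1/1.03·[0.3733·0.0000 + 0.6267·13.4992] = 8.2131
Node d (S = 82.5): V_d = 1/1.03·[0.3733·13.4992 + 0.6267·49.7755] = 35.1770
Node 0 (S = 110): V_0 = 1/1.03·[0.3733·8.2131 + 0.6267·35.1770] = 24.3791

$24.38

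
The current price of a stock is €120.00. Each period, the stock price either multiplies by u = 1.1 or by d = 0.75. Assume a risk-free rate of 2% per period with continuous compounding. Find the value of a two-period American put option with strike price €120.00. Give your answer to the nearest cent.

Risk-neutral probability p = (e^0.02 − 0.75)/(1.1 − 0.75) = 0.2702/0.3500 = 0.7720
Terminal stock prices: S_uu = 145.2, S_ud = 99, S_dd = 67.5
Terminal payoffs (K − S): max(-25.2, 0) = 0, max(21, 0) = 21, max(52.5, 0) = 52.5
Node u (S = 132): continuation = e^(−0.02)·[0.7720·0.0000 + 0.2280·21.0000] = 4.6931; exercise value = 0.0000 ≤ continuation, so V_u = 4.6931
Node d (S = 90): continuation = e^(−0.02)·[0.7720·21.0000 + 0.2280·52.5000] = 27.6238; exercise value = 30.0000 > continuation, so V_d = 30.0000 (exercise)
Node 0 (S = 120): continuation = e^(−0.02)·[0.7720·4.6931 + 0.2280·30.0000] = 10.2558; exercise value = 0.0000 ≤ continuation, so V_0 = 10.2558

€10.26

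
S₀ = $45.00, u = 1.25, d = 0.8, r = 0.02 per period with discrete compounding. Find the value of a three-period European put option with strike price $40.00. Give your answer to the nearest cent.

$3.58

Risk-neutral probability p = (1 + 0.02 − 0.8)/(1.25 − 0.8) = 0.2200/0.4500 = 0.4889
Terminal stock prices: S_uuu = 87.89, S_uud = 56.25, S_udd = 36, S_ddd = 23.04
Terminal payoffs (K − S): max(-47.89, 0) = 0, max(-16.25, 0) = 0, max(4, 0) = 4, max(16.96, 0) = 16.96
Node uu (S = 70.31): V_uu = 1/1.02·[0.4889·0.0000 + 0.5111·0.0000] = 0.0000
Node ud (S = 45): V_ud = 1/1.02·[0.4889·0.0000 + 0.5111·4.0000] = 2.0044
Node dd (S = 28.8): V_dd = 1/1.02·[0.4889·4.0000 + 0.5111·16.9600] = 10.4157
Node u (S = 56.25): V_u = 1/1.02·[0.4889·0.0000 + 0.5111·2.0044] = 1.0044
Node d (S = 36): V_d = 1/1.02·[0.4889·2.0044 + 0.5111·10.4157] = 6.1799
Node 0 (S = 45): V_0 = 1/1.02·[0.4889·1.0044 + 0.5111·6.1799] = 3.5781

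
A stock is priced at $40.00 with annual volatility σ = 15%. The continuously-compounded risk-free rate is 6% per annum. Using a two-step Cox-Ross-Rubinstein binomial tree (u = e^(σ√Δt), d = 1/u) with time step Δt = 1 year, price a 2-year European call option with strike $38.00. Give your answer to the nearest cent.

CRR parameters: u = e^(σ√Δt) = e^(0.15·√1) = 1.1618, d = 1/u = 0.8607
Per-period rate: rΔt = 0.06·1 = 0.06, so R = e^0.06 = 1.0618
Risk-neutral probability p = (e^0.06 − 0.8607)/(1.1618 − 0.8607) = 0.2011/0.3011 = 0.6679
Terminal stock prices: S_uu = 53.99, S_ud = 40, S_dd = 29.63
Terminal payoffs (S − K): max(15.99, 0) = 15.99, max(2, 0) = 2, max(-8.367, 0) = 0
Node u (S = 46.47): V_u = e^(−0.06)·[0.6679·15.9944 + 0.3321·2.0000] = 10.6863
Node d (S = 34.43): V_d = e^(−0.06)·[0.6679·2.0000 + 0.3321·0.0000] = 1.2580
Node 0 (S = 40): V_0 = e^(−0.06)·[0.6679·10.6863 + 0.3321·1.2580] = 7.1154

$7.12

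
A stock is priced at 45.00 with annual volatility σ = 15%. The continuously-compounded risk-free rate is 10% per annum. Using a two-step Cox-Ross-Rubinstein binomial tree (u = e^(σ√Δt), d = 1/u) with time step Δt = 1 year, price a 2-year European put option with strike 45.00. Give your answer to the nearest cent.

0.34

CRR parameters: u = e^(σ√Δt) = e^(0.15·√1) = 1.1618, d = 1/u = 0.8607
Per-period rate: rΔt = 0.1·1 = 0.1, so R = e^0.1 = 1.1052
Risk-neutral probability p = (e^0.1 − 0.8607)/(1.1618 − 0.8607) = 0.2445/0.3011 = 0.8118
Terminal stock prices: S_uu = 60.74, S_ud = 45, S_dd = 33.34
Terminal payoffs (K − S): max(-15.74, 0) = 0, max(0, 0) = 0, max(11.66, 0) = 11.66
Node u (S = 52.28): V_u = e^(−0.1)·[0.8118·0.0000 + 0.1882·0.0000] = 0.0000
Node d (S = 38.73): V_d = e^(−0.1)·[0.8118·0.0000 + 0.1882·11.6632] = 1.9858
Node 0 (S = 45): V_0 = e^(−0.1)·[0.8118·0.0000 + 0.1882·1.9858] = 0.3381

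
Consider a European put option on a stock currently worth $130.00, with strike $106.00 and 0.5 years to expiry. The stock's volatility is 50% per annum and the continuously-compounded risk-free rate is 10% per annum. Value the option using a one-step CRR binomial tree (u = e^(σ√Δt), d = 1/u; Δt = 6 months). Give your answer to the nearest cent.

CRR parameters: u = e^(σ√Δt) = e^(0.5·√0.5) = 1.4241, d = 1/u = 0.7022
Per-period rate: rΔt = 0.1·0.5 = 0.05, so R = e^0.05 = 1.0513
Risk-neutral probability p = (e^0.05 − 0.7022)/(1.4241 − 0.7022) = 0.3491/0.7219 = 0.4835
Terminal stock prices: S_u = 185.1, S_d = 91.28
Terminal payoffs (K − S): max(-79.14, 0) = 0, max(14.72, 0) = 14.72
Node 0 (S = 130): V_0 = e^(−0.05)·[0.4835·0.0000 + 0.5165·14.7155] = 7.2293

$7.23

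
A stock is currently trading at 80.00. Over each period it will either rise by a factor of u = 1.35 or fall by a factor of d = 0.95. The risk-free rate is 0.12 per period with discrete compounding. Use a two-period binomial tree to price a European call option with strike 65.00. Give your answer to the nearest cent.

28.18

Risk-neutral probability p = (1 + 0.12 − 0.95)/(1.35 − 0.95) = 0.1700/0.4000 = 0.4250
Terminal stock prices: S_uu = 145.8, S_ud = 102.6, S_dd = 72.2
Terminal payoffs (S − K): max(80.8, 0) = 80.8, max(37.6, 0) = 37.6, max(7.2, 0) = 7.2
Node u (S = 108): V_u = 1/1.12·[0.4250·80.8000 + 0.5750·37.6000] = 49.9643
Node d (S = 76): V_d = 1/1.12·[0.4250·37.6000 + 0.5750·7.2000] = 17.9643
Node 0 (S = 80): V_0 = 1/1.12·[0.4250·49.9643 + 0.5750·17.9643] = 28.1824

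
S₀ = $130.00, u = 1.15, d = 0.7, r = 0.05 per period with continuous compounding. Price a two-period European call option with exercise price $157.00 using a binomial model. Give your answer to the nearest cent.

$8.23

Risk-neutral probability p = (e^0.05 − 0.7)/(1.15 − 0.7) = 0.3513/0.4500 = 0.7806
Terminal stock prices: S_uu = 171.9, S_ud = 104.6, S_dd = 63.7
Terminal payoffs (S − K): max(14.92, 0) = 14.92, max(-52.35, 0) = 0, max(-93.3, 0) = 0
Node u (S = 149.5): V_u = e^(−0.05)·[0.7806·14.9250 + 0.2194·0.0000] = 11.0823
Node d (S = 91): V_d = e^(−0.05)·[0.7806·0.0000 + 0.2194·0.0000] = 0.0000
Node 0 (S = 130): V_0 = e^(−0.05)·[0.7806·11.0823 + 0.2194·0.0000] = 8.2290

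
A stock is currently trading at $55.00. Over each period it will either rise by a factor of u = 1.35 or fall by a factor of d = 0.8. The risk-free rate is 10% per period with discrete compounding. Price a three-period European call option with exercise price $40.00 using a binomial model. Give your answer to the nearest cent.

$25.78

Risk-neutral probability p = (1 + 0.1 − 0.8)/(1.35 − 0.8) = 0.3000/0.5500 = 0.5455
Terminal stock prices: S_uuu = 135.3, S_uud = 80.19, S_udd = 47.52, S_ddd = 28.16
Terminal payoffs (S − K): max(95.32, 0) = 95.32, max(40.19, 0) = 40.19, max(7.52, 0) = 7.52, max(-11.84, 0) = 0
Node uu (S = 100.2): V_uu = 1/1.1·[0.5455·95.3206 + 0.4545·40.1900] = 63.8739
Node ud (S = 59.4): V_ud = 1/1.1·[0.5455·40.1900 + 0.4545·7.5200] = 23.0364
Node dd (S = 35.2): V_dd = 1/1.1·[0.5455·7.5200 + 0.4545·0.0000] = 3.7289
Node u (S = 74.25): V_u = 1/1.1·[0.5455·63.8739 + 0.4545·23.0364] = 41.1921
Node d (S = 44): V_d = 1/1.1·[0.5455·23.0364 + 0.4545·3.7289] = 12.9639
Node 0 (S = 55): V_0 = 1/1.1·[0.5455·41.1921 + 0.4545·12.9639] = 25.7828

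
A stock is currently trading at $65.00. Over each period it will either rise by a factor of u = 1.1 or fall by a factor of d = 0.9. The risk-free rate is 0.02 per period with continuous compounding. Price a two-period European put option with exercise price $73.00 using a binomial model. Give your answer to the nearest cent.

Risk-neutral probability p = (e^0.02 − 0.9)/(1.1 − 0.9) = 0.1202/0.2000 = 0.6010
Terminal stock prices: S_uu = 78.65, S_ud = 64.35, S_dd = 52.65
Terminal payoffs (K − S): max(-5.65, 0) = 0, max(8.65, 0) = 8.65, max(20.35, 0) = 20.35
Node u (S = 71.5): V_u = e^(−0.02)·[0.6010·0.0000 + 0.3990·8.6500] = 3.3830
Node d (S = 58.5): V_d = e^(−0.02)·[0.6010·8.6500 + 0.3990·20.3500] = 13.0545
Node 0 (S = 65): V_0 = e^(−0.02)·[0.6010·3.3830 + 0.3990·13.0545] = 7.0984

$7.10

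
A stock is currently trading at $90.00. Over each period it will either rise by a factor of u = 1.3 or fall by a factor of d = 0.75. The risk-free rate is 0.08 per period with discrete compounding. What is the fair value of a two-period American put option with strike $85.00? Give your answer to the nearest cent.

Risk-neutral probability p = (1 + 0.08 − 0.75)/(1.3 − 0.75) = 0.3300/0.5500 = 0.6000
Terminal stock prices: S_uu = 152.1, S_ud = 87.75, S_dd = 50.62
Terminal payoffs (K − S): max(-67.1, 0) = 0, max(-2.75, 0) = 0, max(34.38, 0) = 34.38
Node u (S = 117): continuation = 1/1.08·[0.6000·0.0000 + 0.4000·0.0000] = 0.0000; exercise value = 0.0000 ≤ continuation, so V_u = 0.0000
Node d (S = 67.5): continuation = 1/1.08·[0.6000·0.0000 + 0.4000·34.3750] = 12.7315; exercise value = 17.5000 > continuation, so V_d = 17.5000 (exercise)
Node 0 (S = 90): continuation = 1/1.08·[0.6000·0.0000 + 0.4000·17.5000] = 6.4815; exercise value = 0.0000 ≤ continuation, so V_0 = 6.4815

$6.48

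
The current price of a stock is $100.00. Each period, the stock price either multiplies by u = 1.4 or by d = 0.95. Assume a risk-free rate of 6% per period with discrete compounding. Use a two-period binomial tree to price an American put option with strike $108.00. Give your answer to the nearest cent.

Risk-neutral probability p = (1 + 0.06 − 0.95)/(1.4 − 0.95) = 0.1100/0.4500 = 0.2444
Terminal stock prices: S_uu = 196, S_ud = 133, S_dd = 90.25
Terminal payoffs (K − S): max(-88, 0) = 0, max(-25, 0) = 0, max(17.75, 0) = 17.75
Node u (S = 140): continuation = 1/1.06·[0.2444·0.0000 + 0.7556·0.0000] = 0.0000; exercise value = 0.0000 ≤ continuation, so V_u = 0.0000
Node d (S = 95): continuation = 1/1.06·[0.2444·0.0000 + 0.7556·17.7500] = 12.6520; exercise value = 13.0000 > continuation, so V_d = 13.0000 (exercise)
Node 0 (S = 100): continuation = 1/1.06·[0.2444·0.0000 + 0.7556·13.0000] = 9.2662; exercise value = 8.0000 ≤ continuation, so V_0 = 9.2662

$9.27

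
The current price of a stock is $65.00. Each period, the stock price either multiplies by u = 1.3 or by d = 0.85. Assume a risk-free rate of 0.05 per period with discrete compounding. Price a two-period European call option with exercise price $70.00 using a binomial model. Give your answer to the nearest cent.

Risk-neutral probability p = (1 + 0.05 − 0.85)/(1.3 − 0.85) = 0.2000/0.4500 = 0.4444
Terminal stock prices: S_uu = 109.9, S_ud = 71.83, S_dd = 46.96
Terminal payoffs (S − K): max(39.85, 0) = 39.85, max(1.825, 0) = 1.825, max(-23.04, 0) = 0
Node u (S = 84.5): V_u = 1/1.05·[0.4444·39.8500 + 0.5556·1.8250] = 17.8333
Node d (S = 55.25): V_d = 1/1.05·[0.4444·1.8250 + 0.5556·0.0000] = 0.7725
Node 0 (S = 65): V_0 = 1/1.05·[0.4444·17.8333 + 0.5556·0.7725] = 7.9572

$7.96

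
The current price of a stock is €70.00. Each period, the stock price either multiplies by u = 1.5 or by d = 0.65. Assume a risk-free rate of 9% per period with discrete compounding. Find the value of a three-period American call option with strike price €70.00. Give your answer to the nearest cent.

€27.50

Risk-neutral probability p = (1 + 0.09 − 0.65)/(1.5 − 0.65) = 0.4400/0.8500 = 0.5176
Terminal stock prices: S_uuu = 236.2, S_uud = 102.4, S_udd = 44.36, S_ddd = 19.22
Terminal payoffs (S − K): max(166.2, 0) = 166.2, max(32.38, 0) = 32.38, max(-25.64, 0) = 0, max(-50.78, 0) = 0
Node uu (S = 157.5): continuation = 1/1.09·[0.5176·166.2500 + 0.4824·32.3750] = 93.2798; exercise value = 87.5000 ≤ continuation, so V_uu = 93.2798
Node ud (S = 68.25): continuation = 1/1.09·[0.5176·32.3750 + 0.4824·0.0000] = 15.3751; exercise value = 0.0000 ≤ continuation, so V_ud = 15.3751
Node dd (S = 29.58): continuation = 1/1.09·[0.5176·0.0000 + 0.4824·0.0000] = 0.0000; exercise value = 0.0000 ≤ continuation, so V_dd = 0.0000
Node u (S = 105): continuation = 1/1.09·[0.5176·93.2798 + 0.4824·15.3751] = 51.1030; exercise value = 35.0000 ≤ continuation, so V_u = 51.1030
Node d (S = 45.5): continuation = 1/1.09·[0.5176·15.3751 + 0.4824·0.0000] = 7.3017; exercise value = 0.0000 ≤ continuation, so V_d = 7.3017
Node 0 (S = 70): continuation = 1/1.09·[0.5176·51.1030 + 0.4824·7.3017] = 27.5003; exercise value = 0.0000 ≤ continuation, so V_0 = 27.5003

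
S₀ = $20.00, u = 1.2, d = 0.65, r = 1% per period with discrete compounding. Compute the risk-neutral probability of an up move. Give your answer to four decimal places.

Risk-neutral probability p = (1 + 0.01 − 0.65)/(1.2 − 0.65) = 0.3600/0.5500 = 0.6545

p = 0.6545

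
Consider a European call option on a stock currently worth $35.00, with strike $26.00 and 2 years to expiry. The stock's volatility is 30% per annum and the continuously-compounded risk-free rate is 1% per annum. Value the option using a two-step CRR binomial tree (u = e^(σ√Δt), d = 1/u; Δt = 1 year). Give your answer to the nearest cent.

CRR parameters: u = e^(σ√Δt) = e^(0.3·√1) = 1.3499, d = 1/u = 0.7408
Per-period rate: rΔt = 0.01·1 = 0.01, so R = e^0.01 = 1.0101
Risk-neutral probability p = (e^0.01 − 0.7408)/(1.3499 − 0.7408) = 0.2692/0.6090 = 0.4421
Terminal stock prices: S_uu = 63.77, S_ud = 35, S_dd = 19.21
Terminal payoffs (S − K): max(37.77, 0) = 37.77, max(9, 0) = 9, max(-6.792, 0) = 0
Node u (S = 47.25): V_u = e^(−0.01)·[0.4421·37.7742 + 0.5579·9.0000] = 21.5038
Node d (S = 25.93): V_d = e^(−0.01)·[0.4421·9.0000 + 0.5579·0.0000] = 3.9389
Node 0 (S = 35): V_0 = e^(−0.01)·[0.4421·21.5038 + 0.5579·3.9389] = 11.5872

$11.59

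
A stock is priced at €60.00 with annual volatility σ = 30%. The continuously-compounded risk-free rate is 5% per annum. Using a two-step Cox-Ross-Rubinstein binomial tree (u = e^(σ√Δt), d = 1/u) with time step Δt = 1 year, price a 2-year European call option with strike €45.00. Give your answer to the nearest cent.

CRR parameters: u = e^(σ√Δt) = e^(0.3·√1) = 1.3499, d = 1/u = 0.7408
Per-period rate: rΔt = 0.05·1 = 0.05, so R = e^0.05 = 1.0513
Risk-neutral probability p = (e^0.05 − 0.7408)/(1.3499 − 0.7408) = 0.3105/0.6090 = 0.5097
Terminal stock prices: S_uu = 109.3, S_ud = 60, S_dd = 32.93
Terminal payoffs (S − K): max(64.33, 0) = 64.33, max(15, 0) = 15, max(-12.07, 0) = 0
Node u (S = 80.99): V_u = e^(−0.05)·[0.5097·64.3271 + 0.4903·15.0000] = 38.1862
Node d (S = 44.45): V_d = e^(−0.05)·[0.5097·15.0000 + 0.4903·0.0000] = 7.2732
Node 0 (S = 60): V_0 = e^(−0.05)·[0.5097·38.1862 + 0.4903·7.2732] = 21.9076

€21.91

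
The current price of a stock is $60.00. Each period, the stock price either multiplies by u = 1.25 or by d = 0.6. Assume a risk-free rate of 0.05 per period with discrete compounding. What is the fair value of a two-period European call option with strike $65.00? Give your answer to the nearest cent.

$12.50

Risk-neutral probability p = (1 + 0.05 − 0.6)/(1.25 − 0.6) = 0.4500/0.6500 = 0.6923
Terminal stock prices: S_uu = 93.75, S_ud = 45, S_dd = 21.6
Terminal payoffs (S − K): max(28.75, 0) = 28.75, max(-20, 0) = 0, max(-43.4, 0) = 0
Node u (S = 75): V_u = 1/1.05·[0.6923·28.7500 + 0.3077·0.0000] = 18.9560
Node d (S = 36): V_d = 1/1.05·[0.6923·0.0000 + 0.3077·0.0000] = 0.0000
Node 0 (S = 60): V_0 = 1/1.05·[0.6923·18.9560 + 0.3077·0.0000] = 12.4985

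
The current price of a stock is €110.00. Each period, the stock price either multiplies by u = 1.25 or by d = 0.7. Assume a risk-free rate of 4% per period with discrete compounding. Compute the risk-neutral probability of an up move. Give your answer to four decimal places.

Risk-neutral probability p = (1 + 0.04 − 0.7)/(1.25 − 0.7) = 0.3400/0.5500 = 0.6182

p = 0.6182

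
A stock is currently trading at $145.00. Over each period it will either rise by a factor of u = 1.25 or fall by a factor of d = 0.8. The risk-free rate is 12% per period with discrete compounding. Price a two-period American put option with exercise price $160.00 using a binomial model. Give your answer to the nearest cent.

$15.00

Risk-neutral probability p = (1 + 0.12 − 0.8)/(1.25 − 0.8) = 0.3200/0.4500 = 0.7111
Terminal stock prices: S_uu = 226.6, S_ud = 145, S_dd = 92.8
Terminal payoffs (K − S): max(-66.56, 0) = 0, max(15, 0) = 15, max(67.2, 0) = 67.2
Node u (S = 181.2): continuation = 1/1.12·[0.7111·0.0000 + 0.2889·15.0000] = 3.8690; exercise value = 0.0000 ≤ continuation, so V_u = 3.8690
Node d (S = 116): continuation = 1/1.12·[0.7111·15.0000 + 0.2889·67.2000] = 26.8571; exercise value = 44.0000 > continuation, so V_d = 44.0000 (exercise)
Node 0 (S = 145): continuation = 1/1.12·[0.7111·3.8690 + 0.2889·44.0000] = 13.8057; exercise value = 15.0000 > continuation, so V_0 = 15.0000 (exercise)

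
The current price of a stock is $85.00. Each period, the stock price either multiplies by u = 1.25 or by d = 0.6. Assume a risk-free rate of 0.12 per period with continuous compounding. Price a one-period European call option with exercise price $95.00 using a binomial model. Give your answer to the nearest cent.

Risk-neutral probability p = (e^0.12 − 0.6)/(1.25 − 0.6) = 0.5275/0.6500 = 0.8115
Terminal stock prices: S_u = 106.2, S_d = 51
Terminal payoffs (S − K): max(11.25, 0) = 11.25, max(-44, 0) = 0
Node 0 (S = 85): V_0 = e^(−0.12)·[0.8115·11.2500 + 0.1885·0.0000] = 8.0974

$8.10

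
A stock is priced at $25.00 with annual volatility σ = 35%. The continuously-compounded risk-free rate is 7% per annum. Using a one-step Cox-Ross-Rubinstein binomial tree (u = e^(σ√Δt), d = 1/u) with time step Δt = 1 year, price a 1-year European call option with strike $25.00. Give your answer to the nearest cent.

$5.03

CRR parameters: u = e^(σ√Δt) = e^(0.35·√1) = 1.4191, d = 1/u = 0.7047
Per-period rate: rΔt = 0.07·1 = 0.07, so R = e^0.07 = 1.0725
Risk-neutral probability p = (e^0.07 − 0.7047)/(1.4191 − 0.7047) = 0.3678/0.7144 = 0.5149
Terminal stock prices: S_u = 35.48, S_d = 17.62
Terminal payoffs (S − K): max(10.48, 0) = 10.48, max(-7.383, 0) = 0
Node 0 (S = 25): V_0 = e^(−0.07)·[0.5149·10.4767 + 0.4851·0.0000] = 5.0296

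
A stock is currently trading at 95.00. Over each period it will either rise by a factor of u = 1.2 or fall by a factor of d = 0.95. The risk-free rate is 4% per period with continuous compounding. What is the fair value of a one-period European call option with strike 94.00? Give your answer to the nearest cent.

Risk-neutral probability p = (e^0.04 − 0.95)/(1.2 − 0.95) = 0.0908/0.2500 = 0.3632
Terminal stock prices: S_u = 114, S_d = 90.25
Terminal payoffs (S − K): max(20, 0) = 20, max(-3.75, 0) = 0
Node 0 (S = 95): V_0 = e^(−0.04)·[0.3632·20.0000 + 0.6368·0.0000] = 6.9800

6.98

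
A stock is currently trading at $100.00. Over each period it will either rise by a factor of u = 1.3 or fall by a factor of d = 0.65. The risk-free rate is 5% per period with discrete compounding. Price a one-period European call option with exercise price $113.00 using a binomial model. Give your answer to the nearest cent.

$9.96

Risk-neutral probability p = (1 + 0.05 − 0.65)/(1.3 − 0.65) = 0.4000/0.6500 = 0.6154
Terminal stock prices: S_u = 130, S_d = 65
Terminal payoffs (S − K): max(17, 0) = 17, max(-48, 0) = 0
Node 0 (S = 100): V_0 = 1/1.05·[0.6154·17.0000 + 0.3846·0.0000] = 9.9634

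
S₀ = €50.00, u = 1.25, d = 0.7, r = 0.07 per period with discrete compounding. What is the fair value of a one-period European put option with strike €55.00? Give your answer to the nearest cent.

€6.12

Risk-neutral probability p = (1 + 0.07 − 0.7)/(1.25 − 0.7) = 0.3700/0.5500 = 0.6727
Terminal stock prices: S_u = 62.5, S_d = 35
Terminal payoffs (K − S): max(-7.5, 0) = 0, max(20, 0) = 20
Node 0 (S = 50): V_0 = 1/1.07·[0.6727·0.0000 + 0.3273·20.0000] = 6.1172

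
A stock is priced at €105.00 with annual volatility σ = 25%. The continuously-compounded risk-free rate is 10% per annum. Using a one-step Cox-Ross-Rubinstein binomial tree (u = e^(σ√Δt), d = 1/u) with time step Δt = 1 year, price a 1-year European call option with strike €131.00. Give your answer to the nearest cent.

€2.23

CRR parameters: u = e^(σ√Δt) = e^(0.25·√1) = 1.2840, d = 1/u = 0.7788
Per-period rate: rΔt = 0.1·1 = 0.1, so R = e^0.1 = 1.1052
Risk-neutral probability p = (e^0.1 − 0.7788)/(1.2840 − 0.7788) = 0.3264/0.5052 = 0.6460
Terminal stock prices: S_u = 134.8, S_d = 81.77
Terminal payoffs (S − K): max(3.823, 0) = 3.823, max(-49.23, 0) = 0
Node 0 (S = 105): V_0 = e^(−0.1)·[0.6460·3.8227 + 0.3540·0.0000] = 2.2344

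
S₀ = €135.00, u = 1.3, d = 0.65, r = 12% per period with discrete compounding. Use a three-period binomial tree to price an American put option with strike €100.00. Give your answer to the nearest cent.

Risk-neutral probability p = (1 + 0.12 − 0.65)/(1.3 − 0.65) = 0.4700/0.6500 = 0.7231
Terminal stock prices: S_uuu = 296.6, S_uud = 148.3, S_udd = 74.15, S_ddd = 37.07
Terminal payoffs (K − S): max(-196.6, 0) = 0, max(-48.3, 0) = 0, max(25.85, 0) = 25.85, max(62.93, 0) = 62.93
Node uu (S = 228.2): continuation = 1/1.12·[0.7231·0.0000 + 0.2769·0.0000] = 0.0000; exercise value = 0.0000 ≤ continuation, so V_uu = 0.0000
Node ud (S = 114.1): continuation = 1/1.12·[0.7231·0.0000 + 0.2769·25.8512] = 6.3918; exercise value = 0.0000 ≤ continuation, so V_ud = 6.3918
Node dd (S = 57.04): continuation = 1/1.12·[0.7231·25.8512 + 0.2769·62.9256] = 32.2482; exercise value = 42.9625 > continuation, so V_dd = 42.9625 (exercise)
Node u (S = 175.5): continuation = 1/1.12·[0.7231·0.0000 + 0.2769·6.3918] = 1.5804; exercise value = 0.0000 ≤ continuation, so V_u = 1.5804
Node d (S = 87.75): continuation = 1/1.12·[0.7231·6.3918 + 0.2769·42.9625] = 14.7492; exercise value = 12.2500 ≤ continuation, so V_d = 14.7492
Node 0 (S = 135): continuation = 1/1.12·[0.7231·1.5804 + 0.2769·14.7492] = 4.6671; exercise value = 0.0000 ≤ continuation, so V_0 = 4.6671

€4.67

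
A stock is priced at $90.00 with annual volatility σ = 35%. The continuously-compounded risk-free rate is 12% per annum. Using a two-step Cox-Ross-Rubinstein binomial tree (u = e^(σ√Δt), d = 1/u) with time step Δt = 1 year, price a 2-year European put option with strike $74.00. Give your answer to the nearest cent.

CRR parameters: u = e^(σ√Δt) = e^(0.35·√1) = 1.4191, d = 1/u = 0.7047
Per-period rate: rΔt = 0.12·1 = 0.12, so R = e^0.12 = 1.1275
Risk-neutral probability p = (e^0.12 − 0.7047)/(1.4191 − 0.7047) = 0.4228/0.7144 = 0.5919
Terminal stock prices: S_uu = 181.2, S_ud = 90, S_dd = 44.69
Terminal payoffs (K − S): max(-107.2, 0) = 0, max(-16, 0) = 0, max(29.31, 0) = 29.31
Node u (S = 127.7): V_u = e^(−0.12)·[0.5919·0.0000 + 0.4081·0.0000] = 0.0000
Node d (S = 63.42): V_d = e^(−0.12)·[0.5919·0.0000 + 0.4081·29.3073] = 10.6090
Node 0 (S = 90): V_0 = e^(−0.12)·[0.5919·0.0000 + 0.4081·10.6090] = 3.8404

$3.84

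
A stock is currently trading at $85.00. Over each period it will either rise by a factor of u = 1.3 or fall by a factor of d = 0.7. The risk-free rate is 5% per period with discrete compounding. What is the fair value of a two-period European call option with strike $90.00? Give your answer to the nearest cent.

$16.56

Risk-neutral probability p = (1 + 0.05 − 0.7)/(1.3 − 0.7) = 0.3500/0.6000 = 0.5833
Terminal stock prices: S_uu = 143.7, S_ud = 77.35, S_dd = 41.65
Terminal payoffs (S − K): max(53.65, 0) = 53.65, max(-12.65, 0) = 0, max(-48.35, 0) = 0
Node u (S = 110.5): V_u = 1/1.05·[0.5833·53.6500 + 0.4167·0.0000] = 29.8056
Node d (S = 59.5): V_d = 1/1.05·[0.5833·0.0000 + 0.4167·0.0000] = 0.0000
Node 0 (S = 85): V_0 = 1/1.05·[0.5833·29.8056 + 0.4167·0.0000] = 16.5586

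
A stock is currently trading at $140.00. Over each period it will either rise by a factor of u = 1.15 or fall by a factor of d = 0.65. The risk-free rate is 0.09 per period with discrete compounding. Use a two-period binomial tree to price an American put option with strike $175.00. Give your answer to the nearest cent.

Risk-neutral probability p = (1 + 0.09 − 0.65)/(1.15 − 0.65) = 0.4400/0.5000 = 0.8800
Terminal stock prices: S_uu = 185.1, S_ud = 104.7, S_dd = 59.15
Terminal payoffs (K − S): max(-10.15, 0) = 0, max(70.35, 0) = 70.35, max(115.8, 0) = 115.8
Node u (S = 161): continuation = 1/1.09·[0.8800·0.0000 + 0.1200·70.3500] = 7.7450; exercise value = 14.0000 > continuation, so V_u = 14.0000 (exercise)
Node d (S = 91): continuation = 1/1.09·[0.8800·70.3500 + 0.1200·115.8500] = 69.5505; exercise value = 84.0000 > continuation, so V_d = 84.0000 (exercise)
Node 0 (S = 140): continuation = 1/1.09·[0.8800·14.0000 + 0.1200·84.0000] = 20.5505; exercise value = 35.0000 > continuation, so V_0 = 35.0000 (exercise)

$35.00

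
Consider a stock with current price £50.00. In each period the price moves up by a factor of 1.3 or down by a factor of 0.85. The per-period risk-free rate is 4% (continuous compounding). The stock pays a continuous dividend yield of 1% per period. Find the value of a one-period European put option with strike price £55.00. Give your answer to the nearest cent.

£7.19

Per-period risk-free factor R = e^0.04 = 1.0408; dividend-adjusted growth = e^(0.04−0.01) = 1.0305.
Risk-neutral probability p = (1.0305 − 0.85)/(1.3 − 0.85) = 0.1805/0.4500 = 0.4010
Terminal stock prices: S_u = 65, S_d = 42.5
Terminal payoffs (K − S): max(-10, 0) = 0, max(12.5, 0) = 12.5
Node 0 (S = 50): V_0 = e^(−0.04)·[0.4010·0.0000 + 0.5990·12.5000] = 7.1938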